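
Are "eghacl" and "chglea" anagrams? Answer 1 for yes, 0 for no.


Strings: "eghacl", "chglea"
Sorted first:  aceghl
Sorted second: aceghl
Sorted forms match => anagrams

1


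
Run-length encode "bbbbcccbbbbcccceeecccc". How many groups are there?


Input: bbbbcccbbbbcccceeecccc
Scanning for consecutive runs:
  Group 1: 'b' x 4 (positions 0-3)
  Group 2: 'c' x 3 (positions 4-6)
  Group 3: 'b' x 4 (positions 7-10)
  Group 4: 'c' x 4 (positions 11-14)
  Group 5: 'e' x 3 (positions 15-17)
  Group 6: 'c' x 4 (positions 18-21)
Total groups: 6

6


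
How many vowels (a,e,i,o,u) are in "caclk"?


Input: caclk
Checking each character:
  'c' at position 0: consonant
  'a' at position 1: vowel (running total: 1)
  'c' at position 2: consonant
  'l' at position 3: consonant
  'k' at position 4: consonant
Total vowels: 1

1


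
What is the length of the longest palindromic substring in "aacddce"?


Input: "aacddce"
Checking substrings for palindromes:
  [2:6] "cddc" (len 4) => palindrome
  [0:2] "aa" (len 2) => palindrome
  [3:5] "dd" (len 2) => palindrome
Longest palindromic substring: "cddc" with length 4

4


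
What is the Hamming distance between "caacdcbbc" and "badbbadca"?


Comparing "caacdcbbc" and "badbbadca" position by position:
  Position 0: 'c' vs 'b' => differ
  Position 1: 'a' vs 'a' => same
  Position 2: 'a' vs 'd' => differ
  Position 3: 'c' vs 'b' => differ
  Position 4: 'd' vs 'b' => differ
  Position 5: 'c' vs 'a' => differ
  Position 6: 'b' vs 'd' => differ
  Position 7: 'b' vs 'c' => differ
  Position 8: 'c' vs 'a' => differ
Total differences (Hamming distance): 8

8


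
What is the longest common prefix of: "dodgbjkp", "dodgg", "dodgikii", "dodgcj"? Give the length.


Words: dodgbjkp, dodgg, dodgikii, dodgcj
  Position 0: all 'd' => match
  Position 1: all 'o' => match
  Position 2: all 'd' => match
  Position 3: all 'g' => match
  Position 4: ('b', 'g', 'i', 'c') => mismatch, stop
LCP = "dodg" (length 4)

4


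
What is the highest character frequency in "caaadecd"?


Input: caaadecd
Character counts:
  'a': 3
  'c': 2
  'd': 2
  'e': 1
Maximum frequency: 3

3


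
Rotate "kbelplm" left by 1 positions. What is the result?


Input: "kbelplm", rotate left by 1
First 1 characters: "k"
Remaining characters: "belplm"
Concatenate remaining + first: "belplm" + "k" = "belplmk"

belplmk


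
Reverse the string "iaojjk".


Input: iaojjk
Reading characters right to left:
  Position 5: 'k'
  Position 4: 'j'
  Position 3: 'j'
  Position 2: 'o'
  Position 1: 'a'
  Position 0: 'i'
Reversed: kjjoai

kjjoai


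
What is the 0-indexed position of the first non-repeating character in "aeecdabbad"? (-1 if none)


Input: aeecdabbad
Character frequencies:
  'a': 3
  'b': 2
  'c': 1
  'd': 2
  'e': 2
Scanning left to right for freq == 1:
  Position 0 ('a'): freq=3, skip
  Position 1 ('e'): freq=2, skip
  Position 2 ('e'): freq=2, skip
  Position 3 ('c'): unique! => answer = 3

3


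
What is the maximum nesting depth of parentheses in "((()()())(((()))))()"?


Input: "((()()())(((()))))()"
Tracking depth:
  Position 0 '(': depth becomes 1
  Position 1 '(': depth becomes 2
  Position 2 '(': depth becomes 3
  Position 3 ')': depth becomes 2
  Position 4 '(': depth becomes 3
  Position 5 ')': depth becomes 2
  Position 6 '(': depth becomes 3
  Position 7 ')': depth becomes 2
  Position 8 ')': depth becomes 1
  Position 9 '(': depth becomes 2
  Position 10 '(': depth becomes 3
  Position 11 '(': depth becomes 4
  Position 12 '(': depth becomes 5
  Position 13 ')': depth becomes 4
  Position 14 ')': depth becomes 3
  Position 15 ')': depth becomes 2
  Position 16 ')': depth becomes 1
  Position 17 ')': depth becomes 0
  Position 18 '(': depth becomes 1
  Position 19 ')': depth becomes 0
Maximum depth reached: 5

5


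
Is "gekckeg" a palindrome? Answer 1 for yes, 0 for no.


Input: gekckeg
Reversed: gekckeg
  Compare pos 0 ('g') with pos 6 ('g'): match
  Compare pos 1 ('e') with pos 5 ('e'): match
  Compare pos 2 ('k') with pos 4 ('k'): match
Result: palindrome

1


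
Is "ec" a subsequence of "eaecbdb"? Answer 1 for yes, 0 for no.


Check if "ec" is a subsequence of "eaecbdb"
Greedy scan:
  Position 0 ('e'): matches sub[0] = 'e'
  Position 1 ('a'): no match needed
  Position 2 ('e'): no match needed
  Position 3 ('c'): matches sub[1] = 'c'
  Position 4 ('b'): no match needed
  Position 5 ('d'): no match needed
  Position 6 ('b'): no match needed
All 2 characters matched => is a subsequence

1


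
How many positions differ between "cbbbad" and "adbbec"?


Comparing "cbbbad" and "adbbec" position by position:
  Position 0: 'c' vs 'a' => DIFFER
  Position 1: 'b' vs 'd' => DIFFER
  Position 2: 'b' vs 'b' => same
  Position 3: 'b' vs 'b' => same
  Position 4: 'a' vs 'e' => DIFFER
  Position 5: 'd' vs 'c' => DIFFER
Positions that differ: 4

4


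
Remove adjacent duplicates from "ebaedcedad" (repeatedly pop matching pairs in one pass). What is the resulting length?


Input: ebaedcedad
Stack-based adjacent duplicate removal:
  Read 'e': push. Stack: e
  Read 'b': push. Stack: eb
  Read 'a': push. Stack: eba
  Read 'e': push. Stack: ebae
  Read 'd': push. Stack: ebaed
  Read 'c': push. Stack: ebaedc
  Read 'e': push. Stack: ebaedce
  Read 'd': push. Stack: ebaedced
  Read 'a': push. Stack: ebaedceda
  Read 'd': push. Stack: ebaedcedad
Final stack: "ebaedcedad" (length 10)

10


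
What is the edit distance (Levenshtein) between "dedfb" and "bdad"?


Computing edit distance: "dedfb" -> "bdad"
DP table:
           b    d    a    d
      0    1    2    3    4
  d   1    1    1    2    3
  e   2    2    2    2    3
  d   3    3    2    3    2
  f   4    4    3    3    3
  b   5    4    4    4    4
Edit distance = dp[5][4] = 4

4


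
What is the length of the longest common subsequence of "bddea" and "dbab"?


LCS of "bddea" and "dbab"
DP table:
           d    b    a    b
      0    0    0    0    0
  b   0    0    1    1    1
  d   0    1    1    1    1
  d   0    1    1    1    1
  e   0    1    1    1    1
  a   0    1    1    2    2
LCS length = dp[5][4] = 2

2


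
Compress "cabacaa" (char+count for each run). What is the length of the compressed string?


Input: cabacaa
Runs:
  'c' x 1 => "c1"
  'a' x 1 => "a1"
  'b' x 1 => "b1"
  'a' x 1 => "a1"
  'c' x 1 => "c1"
  'a' x 2 => "a2"
Compressed: "c1a1b1a1c1a2"
Compressed length: 12

12


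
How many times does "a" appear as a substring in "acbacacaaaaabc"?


Searching for "a" in "acbacacaaaaabc"
Scanning each position:
  Position 0: "a" => MATCH
  Position 1: "c" => no
  Position 2: "b" => no
  Position 3: "a" => MATCH
  Position 4: "c" => no
  Position 5: "a" => MATCH
  Position 6: "c" => no
  Position 7: "a" => MATCH
  Position 8: "a" => MATCH
  Position 9: "a" => MATCH
  Position 10: "a" => MATCH
  Position 11: "a" => MATCH
  Position 12: "b" => no
  Position 13: "c" => no
Total occurrences: 8

8


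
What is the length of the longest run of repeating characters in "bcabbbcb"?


Input: "bcabbbcb"
Scanning for longest run:
  Position 1 ('c'): new char, reset run to 1
  Position 2 ('a'): new char, reset run to 1
  Position 3 ('b'): new char, reset run to 1
  Position 4 ('b'): continues run of 'b', length=2
  Position 5 ('b'): continues run of 'b', length=3
  Position 6 ('c'): new char, reset run to 1
  Position 7 ('b'): new char, reset run to 1
Longest run: 'b' with length 3

3


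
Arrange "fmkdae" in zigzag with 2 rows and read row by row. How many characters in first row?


Zigzag "fmkdae" into 2 rows:
Placing characters:
  'f' => row 0
  'm' => row 1
  'k' => row 0
  'd' => row 1
  'a' => row 0
  'e' => row 1
Rows:
  Row 0: "fka"
  Row 1: "mde"
First row length: 3

3


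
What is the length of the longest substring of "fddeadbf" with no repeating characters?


Input: "fddeadbf"
Sliding window (track last position of each char):
  Position 0 ('f'): window [0,0] length 1 -- new best
  Position 1 ('d'): window [0,1] length 2 -- new best
  Position 2 ('d'): repeat (last at 1), move window start to 2
  Position 2 ('d'): window [2,2] length 1
  Position 3 ('e'): window [2,3] length 2
  Position 4 ('a'): window [2,4] length 3 -- new best
  Position 5 ('d'): repeat (last at 2), move window start to 3
  Position 5 ('d'): window [3,5] length 3
  Position 6 ('b'): window [3,6] length 4 -- new best
  Position 7 ('f'): window [3,7] length 5 -- new best
Longest substring with no repeats: "eadbf" with length 5

5


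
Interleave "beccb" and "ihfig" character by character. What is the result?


Interleaving "beccb" and "ihfig":
  Position 0: 'b' from first, 'i' from second => "bi"
  Position 1: 'e' from first, 'h' from second => "eh"
  Position 2: 'c' from first, 'f' from second => "cf"
  Position 3: 'c' from first, 'i' from second => "ci"
  Position 4: 'b' from first, 'g' from second => "bg"
Result: biehcfcibg

biehcfcibg


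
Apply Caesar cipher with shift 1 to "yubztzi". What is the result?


Caesar cipher: shift "yubztzi" by 1
  'y' (pos 24) + 1 = pos 25 = 'z'
  'u' (pos 20) + 1 = pos 21 = 'v'
  'b' (pos 1) + 1 = pos 2 = 'c'
  'z' (pos 25) + 1 = pos 0 = 'a'
  't' (pos 19) + 1 = pos 20 = 'u'
  'z' (pos 25) + 1 = pos 0 = 'a'
  'i' (pos 8) + 1 = pos 9 = 'j'
Result: zvcauaj

zvcauaj


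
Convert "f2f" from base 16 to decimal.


Input: "f2f" in base 16
Positional expansion:
  Digit 'f' (value 15) x 16^2 = 3840
  Digit '2' (value 2) x 16^1 = 32
  Digit 'f' (value 15) x 16^0 = 15
Sum = 3887

3887


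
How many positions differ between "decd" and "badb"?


Comparing "decd" and "badb" position by position:
  Position 0: 'd' vs 'b' => DIFFER
  Position 1: 'e' vs 'a' => DIFFER
  Position 2: 'c' vs 'd' => DIFFER
  Position 3: 'd' vs 'b' => DIFFER
Positions that differ: 4

4


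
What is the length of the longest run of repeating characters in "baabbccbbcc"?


Input: "baabbccbbcc"
Scanning for longest run:
  Position 1 ('a'): new char, reset run to 1
  Position 2 ('a'): continues run of 'a', length=2
  Position 3 ('b'): new char, reset run to 1
  Position 4 ('b'): continues run of 'b', length=2
  Position 5 ('c'): new char, reset run to 1
  Position 6 ('c'): continues run of 'c', length=2
  Position 7 ('b'): new char, reset run to 1
  Position 8 ('b'): continues run of 'b', length=2
  Position 9 ('c'): new char, reset run to 1
  Position 10 ('c'): continues run of 'c', length=2
Longest run: 'a' with length 2

2


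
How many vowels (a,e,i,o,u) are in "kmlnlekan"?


Input: kmlnlekan
Checking each character:
  'k' at position 0: consonant
  'm' at position 1: consonant
  'l' at position 2: consonant
  'n' at position 3: consonant
  'l' at position 4: consonant
  'e' at position 5: vowel (running total: 1)
  'k' at position 6: consonant
  'a' at position 7: vowel (running total: 2)
  'n' at position 8: consonant
Total vowels: 2

2


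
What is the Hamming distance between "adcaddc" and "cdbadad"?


Comparing "adcaddc" and "cdbadad" position by position:
  Position 0: 'a' vs 'c' => differ
  Position 1: 'd' vs 'd' => same
  Position 2: 'c' vs 'b' => differ
  Position 3: 'a' vs 'a' => same
  Position 4: 'd' vs 'd' => same
  Position 5: 'd' vs 'a' => differ
  Position 6: 'c' vs 'd' => differ
Total differences (Hamming distance): 4

4


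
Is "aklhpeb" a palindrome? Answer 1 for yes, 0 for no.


Input: aklhpeb
Reversed: bephlka
  Compare pos 0 ('a') with pos 6 ('b'): MISMATCH
  Compare pos 1 ('k') with pos 5 ('e'): MISMATCH
  Compare pos 2 ('l') with pos 4 ('p'): MISMATCH
Result: not a palindrome

0


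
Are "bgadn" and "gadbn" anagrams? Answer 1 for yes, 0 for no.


Strings: "bgadn", "gadbn"
Sorted first:  abdgn
Sorted second: abdgn
Sorted forms match => anagrams

1


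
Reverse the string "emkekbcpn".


Input: emkekbcpn
Reading characters right to left:
  Position 8: 'n'
  Position 7: 'p'
  Position 6: 'c'
  Position 5: 'b'
  Position 4: 'k'
  Position 3: 'e'
  Position 2: 'k'
  Position 1: 'm'
  Position 0: 'e'
Reversed: npcbkekme

npcbkekme


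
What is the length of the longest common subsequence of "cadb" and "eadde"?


LCS of "cadb" and "eadde"
DP table:
           e    a    d    d    e
      0    0    0    0    0    0
  c   0    0    0    0    0    0
  a   0    0    1    1    1    1
  d   0    0    1    2    2    2
  b   0    0    1    2    2    2
LCS length = dp[4][5] = 2

2


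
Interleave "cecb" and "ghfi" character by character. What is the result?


Interleaving "cecb" and "ghfi":
  Position 0: 'c' from first, 'g' from second => "cg"
  Position 1: 'e' from first, 'h' from second => "eh"
  Position 2: 'c' from first, 'f' from second => "cf"
  Position 3: 'b' from first, 'i' from second => "bi"
Result: cgehcfbi

cgehcfbi


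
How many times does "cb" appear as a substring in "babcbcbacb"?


Searching for "cb" in "babcbcbacb"
Scanning each position:
  Position 0: "ba" => no
  Position 1: "ab" => no
  Position 2: "bc" => no
  Position 3: "cb" => MATCH
  Position 4: "bc" => no
  Position 5: "cb" => MATCH
  Position 6: "ba" => no
  Position 7: "ac" => no
  Position 8: "cb" => MATCH
Total occurrences: 3

3


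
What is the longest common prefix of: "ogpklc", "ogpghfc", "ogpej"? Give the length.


Words: ogpklc, ogpghfc, ogpej
  Position 0: all 'o' => match
  Position 1: all 'g' => match
  Position 2: all 'p' => match
  Position 3: ('k', 'g', 'e') => mismatch, stop
LCP = "ogp" (length 3)

3


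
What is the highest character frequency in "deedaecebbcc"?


Input: deedaecebbcc
Character counts:
  'a': 1
  'b': 2
  'c': 3
  'd': 2
  'e': 4
Maximum frequency: 4

4


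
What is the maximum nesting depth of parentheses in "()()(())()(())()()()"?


Input: "()()(())()(())()()()"
Tracking depth:
  Position 0 '(': depth becomes 1
  Position 1 ')': depth becomes 0
  Position 2 '(': depth becomes 1
  Position 3 ')': depth becomes 0
  Position 4 '(': depth becomes 1
  Position 5 '(': depth becomes 2
  Position 6 ')': depth becomes 1
  Position 7 ')': depth becomes 0
  Position 8 '(': depth becomes 1
  Position 9 ')': depth becomes 0
  Position 10 '(': depth becomes 1
  Position 11 '(': depth becomes 2
  Position 12 ')': depth becomes 1
  Position 13 ')': depth becomes 0
  Position 14 '(': depth becomes 1
  Position 15 ')': depth becomes 0
  Position 16 '(': depth becomes 1
  Position 17 ')': depth becomes 0
  Position 18 '(': depth becomes 1
  Position 19 ')': depth becomes 0
Maximum depth reached: 2

2


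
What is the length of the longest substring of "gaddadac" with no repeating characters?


Input: "gaddadac"
Sliding window (track last position of each char):
  Position 0 ('g'): window [0,0] length 1 -- new best
  Position 1 ('a'): window [0,1] length 2 -- new best
  Position 2 ('d'): window [0,2] length 3 -- new best
  Position 3 ('d'): repeat (last at 2), move window start to 3
  Position 3 ('d'): window [3,3] length 1
  Position 4 ('a'): window [3,4] length 2
  Position 5 ('d'): repeat (last at 3), move window start to 4
  Position 5 ('d'): window [4,5] length 2
  Position 6 ('a'): repeat (last at 4), move window start to 5
  Position 6 ('a'): window [5,6] length 2
  Position 7 ('c'): window [5,7] length 3
Longest substring with no repeats: "gad" with length 3

3


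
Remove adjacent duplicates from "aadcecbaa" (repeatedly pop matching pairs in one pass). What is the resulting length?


Input: aadcecbaa
Stack-based adjacent duplicate removal:
  Read 'a': push. Stack: a
  Read 'a': matches stack top 'a' => pop. Stack: (empty)
  Read 'd': push. Stack: d
  Read 'c': push. Stack: dc
  Read 'e': push. Stack: dce
  Read 'c': push. Stack: dcec
  Read 'b': push. Stack: dcecb
  Read 'a': push. Stack: dcecba
  Read 'a': matches stack top 'a' => pop. Stack: dcecb
Final stack: "dcecb" (length 5)

5


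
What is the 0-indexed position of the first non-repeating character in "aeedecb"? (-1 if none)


Input: aeedecb
Character frequencies:
  'a': 1
  'b': 1
  'c': 1
  'd': 1
  'e': 3
Scanning left to right for freq == 1:
  Position 0 ('a'): unique! => answer = 0

0


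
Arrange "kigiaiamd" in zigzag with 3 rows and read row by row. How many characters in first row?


Zigzag "kigiaiamd" into 3 rows:
Placing characters:
  'k' => row 0
  'i' => row 1
  'g' => row 2
  'i' => row 1
  'a' => row 0
  'i' => row 1
  'a' => row 2
  'm' => row 1
  'd' => row 0
Rows:
  Row 0: "kad"
  Row 1: "iiim"
  Row 2: "ga"
First row length: 3

3


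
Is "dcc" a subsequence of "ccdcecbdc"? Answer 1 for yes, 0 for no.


Check if "dcc" is a subsequence of "ccdcecbdc"
Greedy scan:
  Position 0 ('c'): no match needed
  Position 1 ('c'): no match needed
  Position 2 ('d'): matches sub[0] = 'd'
  Position 3 ('c'): matches sub[1] = 'c'
  Position 4 ('e'): no match needed
  Position 5 ('c'): matches sub[2] = 'c'
  Position 6 ('b'): no match needed
  Position 7 ('d'): no match needed
  Position 8 ('c'): no match needed
All 3 characters matched => is a subsequence

1


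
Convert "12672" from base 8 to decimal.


Input: "12672" in base 8
Positional expansion:
  Digit '1' (value 1) x 8^4 = 4096
  Digit '2' (value 2) x 8^3 = 1024
  Digit '6' (value 6) x 8^2 = 384
  Digit '7' (value 7) x 8^1 = 56
  Digit '2' (value 2) x 8^0 = 2
Sum = 5562

5562


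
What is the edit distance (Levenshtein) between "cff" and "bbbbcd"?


Computing edit distance: "cff" -> "bbbbcd"
DP table:
           b    b    b    b    c    d
      0    1    2    3    4    5    6
  c   1    1    2    3    4    4    5
  f   2    2    2    3    4    5    5
  f   3    3    3    3    4    5    6
Edit distance = dp[3][6] = 6

6


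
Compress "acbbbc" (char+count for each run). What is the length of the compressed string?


Input: acbbbc
Runs:
  'a' x 1 => "a1"
  'c' x 1 => "c1"
  'b' x 3 => "b3"
  'c' x 1 => "c1"
Compressed: "a1c1b3c1"
Compressed length: 8

8


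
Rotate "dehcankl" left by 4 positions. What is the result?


Input: "dehcankl", rotate left by 4
First 4 characters: "dehc"
Remaining characters: "ankl"
Concatenate remaining + first: "ankl" + "dehc" = "ankldehc"

ankldehc


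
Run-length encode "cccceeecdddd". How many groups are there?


Input: cccceeecdddd
Scanning for consecutive runs:
  Group 1: 'c' x 4 (positions 0-3)
  Group 2: 'e' x 3 (positions 4-6)
  Group 3: 'c' x 1 (positions 7-7)
  Group 4: 'd' x 4 (positions 8-11)
Total groups: 4

4


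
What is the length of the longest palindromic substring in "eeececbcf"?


Input: "eeececbcf"
Checking substrings for palindromes:
  [0:3] "eee" (len 3) => palindrome
  [2:5] "ece" (len 3) => palindrome
  [3:6] "cec" (len 3) => palindrome
  [5:8] "cbc" (len 3) => palindrome
  [0:2] "ee" (len 2) => palindrome
  [1:3] "ee" (len 2) => palindrome
Longest palindromic substring: "eee" with length 3

3


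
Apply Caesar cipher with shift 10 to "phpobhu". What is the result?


Caesar cipher: shift "phpobhu" by 10
  'p' (pos 15) + 10 = pos 25 = 'z'
  'h' (pos 7) + 10 = pos 17 = 'r'
  'p' (pos 15) + 10 = pos 25 = 'z'
  'o' (pos 14) + 10 = pos 24 = 'y'
  'b' (pos 1) + 10 = pos 11 = 'l'
  'h' (pos 7) + 10 = pos 17 = 'r'
  'u' (pos 20) + 10 = pos 4 = 'e'
Result: zrzylre

zrzylre


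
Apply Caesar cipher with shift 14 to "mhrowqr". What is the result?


Caesar cipher: shift "mhrowqr" by 14
  'm' (pos 12) + 14 = pos 0 = 'a'
  'h' (pos 7) + 14 = pos 21 = 'v'
  'r' (pos 17) + 14 = pos 5 = 'f'
  'o' (pos 14) + 14 = pos 2 = 'c'
  'w' (pos 22) + 14 = pos 10 = 'k'
  'q' (pos 16) + 14 = pos 4 = 'e'
  'r' (pos 17) + 14 = pos 5 = 'f'
Result: avfckef

avfckef


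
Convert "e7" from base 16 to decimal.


Input: "e7" in base 16
Positional expansion:
  Digit 'e' (value 14) x 16^1 = 224
  Digit '7' (value 7) x 16^0 = 7
Sum = 231

231


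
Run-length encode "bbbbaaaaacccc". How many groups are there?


Input: bbbbaaaaacccc
Scanning for consecutive runs:
  Group 1: 'b' x 4 (positions 0-3)
  Group 2: 'a' x 5 (positions 4-8)
  Group 3: 'c' x 4 (positions 9-12)
Total groups: 3

3


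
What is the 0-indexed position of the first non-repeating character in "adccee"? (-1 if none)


Input: adccee
Character frequencies:
  'a': 1
  'c': 2
  'd': 1
  'e': 2
Scanning left to right for freq == 1:
  Position 0 ('a'): unique! => answer = 0

0


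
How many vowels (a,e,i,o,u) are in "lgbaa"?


Input: lgbaa
Checking each character:
  'l' at position 0: consonant
  'g' at position 1: consonant
  'b' at position 2: consonant
  'a' at position 3: vowel (running total: 1)
  'a' at position 4: vowel (running total: 2)
Total vowels: 2

2


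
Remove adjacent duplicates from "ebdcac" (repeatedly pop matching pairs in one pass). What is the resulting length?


Input: ebdcac
Stack-based adjacent duplicate removal:
  Read 'e': push. Stack: e
  Read 'b': push. Stack: eb
  Read 'd': push. Stack: ebd
  Read 'c': push. Stack: ebdc
  Read 'a': push. Stack: ebdca
  Read 'c': push. Stack: ebdcac
Final stack: "ebdcac" (length 6)

6


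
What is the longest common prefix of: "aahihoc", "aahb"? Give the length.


Words: aahihoc, aahb
  Position 0: all 'a' => match
  Position 1: all 'a' => match
  Position 2: all 'h' => match
  Position 3: ('i', 'b') => mismatch, stop
LCP = "aah" (length 3)

3


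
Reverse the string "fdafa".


Input: fdafa
Reading characters right to left:
  Position 4: 'a'
  Position 3: 'f'
  Position 2: 'a'
  Position 1: 'd'
  Position 0: 'f'
Reversed: afadf

afadf


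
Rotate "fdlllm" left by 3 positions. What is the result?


Input: "fdlllm", rotate left by 3
First 3 characters: "fdl"
Remaining characters: "llm"
Concatenate remaining + first: "llm" + "fdl" = "llmfdl"

llmfdl


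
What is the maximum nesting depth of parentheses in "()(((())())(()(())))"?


Input: "()(((())())(()(())))"
Tracking depth:
  Position 0 '(': depth becomes 1
  Position 1 ')': depth becomes 0
  Position 2 '(': depth becomes 1
  Position 3 '(': depth becomes 2
  Position 4 '(': depth becomes 3
  Position 5 '(': depth becomes 4
  Position 6 ')': depth becomes 3
  Position 7 ')': depth becomes 2
  Position 8 '(': depth becomes 3
  Position 9 ')': depth becomes 2
  Position 10 ')': depth becomes 1
  Position 11 '(': depth becomes 2
  Position 12 '(': depth becomes 3
  Position 13 ')': depth becomes 2
  Position 14 '(': depth becomes 3
  Position 15 '(': depth becomes 4
  Position 16 ')': depth becomes 3
  Position 17 ')': depth becomes 2
  Position 18 ')': depth becomes 1
  Position 19 ')': depth becomes 0
Maximum depth reached: 4

4


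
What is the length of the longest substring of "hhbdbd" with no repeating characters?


Input: "hhbdbd"
Sliding window (track last position of each char):
  Position 0 ('h'): window [0,0] length 1 -- new best
  Position 1 ('h'): repeat (last at 0), move window start to 1
  Position 1 ('h'): window [1,1] length 1
  Position 2 ('b'): window [1,2] length 2 -- new best
  Position 3 ('d'): window [1,3] length 3 -- new best
  Position 4 ('b'): repeat (last at 2), move window start to 3
  Position 4 ('b'): window [3,4] length 2
  Position 5 ('d'): repeat (last at 3), move window start to 4
  Position 5 ('d'): window [4,5] length 2
Longest substring with no repeats: "hbd" with length 3

3


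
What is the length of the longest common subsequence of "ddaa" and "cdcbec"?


LCS of "ddaa" and "cdcbec"
DP table:
           c    d    c    b    e    c
      0    0    0    0    0    0    0
  d   0    0    1    1    1    1    1
  d   0    0    1    1    1    1    1
  a   0    0    1    1    1    1    1
  a   0    0    1    1    1    1    1
LCS length = dp[4][6] = 1

1


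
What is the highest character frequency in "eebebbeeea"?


Input: eebebbeeea
Character counts:
  'a': 1
  'b': 3
  'e': 6
Maximum frequency: 6

6


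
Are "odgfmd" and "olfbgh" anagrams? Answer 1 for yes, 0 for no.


Strings: "odgfmd", "olfbgh"
Sorted first:  ddfgmo
Sorted second: bfghlo
Differ at position 0: 'd' vs 'b' => not anagrams

0


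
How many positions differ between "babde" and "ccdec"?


Comparing "babde" and "ccdec" position by position:
  Position 0: 'b' vs 'c' => DIFFER
  Position 1: 'a' vs 'c' => DIFFER
  Position 2: 'b' vs 'd' => DIFFER
  Position 3: 'd' vs 'e' => DIFFER
  Position 4: 'e' vs 'c' => DIFFER
Positions that differ: 5

5


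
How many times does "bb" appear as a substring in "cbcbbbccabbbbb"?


Searching for "bb" in "cbcbbbccabbbbb"
Scanning each position:
  Position 0: "cb" => no
  Position 1: "bc" => no
  Position 2: "cb" => no
  Position 3: "bb" => MATCH
  Position 4: "bb" => MATCH
  Position 5: "bc" => no
  Position 6: "cc" => no
  Position 7: "ca" => no
  Position 8: "ab" => no
  Position 9: "bb" => MATCH
  Position 10: "bb" => MATCH
  Position 11: "bb" => MATCH
  Position 12: "bb" => MATCH
Total occurrences: 6

6


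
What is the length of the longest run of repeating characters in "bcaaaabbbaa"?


Input: "bcaaaabbbaa"
Scanning for longest run:
  Position 1 ('c'): new char, reset run to 1
  Position 2 ('a'): new char, reset run to 1
  Position 3 ('a'): continues run of 'a', length=2
  Position 4 ('a'): continues run of 'a', length=3
  Position 5 ('a'): continues run of 'a', length=4
  Position 6 ('b'): new char, reset run to 1
  Position 7 ('b'): continues run of 'b', length=2
  Position 8 ('b'): continues run of 'b', length=3
  Position 9 ('a'): new char, reset run to 1
  Position 10 ('a'): continues run of 'a', length=2
Longest run: 'a' with length 4

4


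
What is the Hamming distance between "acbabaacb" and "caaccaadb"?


Comparing "acbabaacb" and "caaccaadb" position by position:
  Position 0: 'a' vs 'c' => differ
  Position 1: 'c' vs 'a' => differ
  Position 2: 'b' vs 'a' => differ
  Position 3: 'a' vs 'c' => differ
  Position 4: 'b' vs 'c' => differ
  Position 5: 'a' vs 'a' => same
  Position 6: 'a' vs 'a' => same
  Position 7: 'c' vs 'd' => differ
  Position 8: 'b' vs 'b' => same
Total differences (Hamming distance): 6

6


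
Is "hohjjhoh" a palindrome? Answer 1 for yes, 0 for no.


Input: hohjjhoh
Reversed: hohjjhoh
  Compare pos 0 ('h') with pos 7 ('h'): match
  Compare pos 1 ('o') with pos 6 ('o'): match
  Compare pos 2 ('h') with pos 5 ('h'): match
  Compare pos 3 ('j') with pos 4 ('j'): match
Result: palindrome

1


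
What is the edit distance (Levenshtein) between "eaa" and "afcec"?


Computing edit distance: "eaa" -> "afcec"
DP table:
           a    f    c    e    c
      0    1    2    3    4    5
  e   1    1    2    3    3    4
  a   2    1    2    3    4    4
  a   3    2    2    3    4    5
Edit distance = dp[3][5] = 5

5


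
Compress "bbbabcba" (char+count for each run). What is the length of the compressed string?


Input: bbbabcba
Runs:
  'b' x 3 => "b3"
  'a' x 1 => "a1"
  'b' x 1 => "b1"
  'c' x 1 => "c1"
  'b' x 1 => "b1"
  'a' x 1 => "a1"
Compressed: "b3a1b1c1b1a1"
Compressed length: 12

12


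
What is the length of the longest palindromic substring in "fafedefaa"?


Input: "fafedefaa"
Checking substrings for palindromes:
  [1:8] "afedefa" (len 7) => palindrome
  [2:7] "fedef" (len 5) => palindrome
  [0:3] "faf" (len 3) => palindrome
  [3:6] "ede" (len 3) => palindrome
  [7:9] "aa" (len 2) => palindrome
Longest palindromic substring: "afedefa" with length 7

7


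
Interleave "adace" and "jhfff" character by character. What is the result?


Interleaving "adace" and "jhfff":
  Position 0: 'a' from first, 'j' from second => "aj"
  Position 1: 'd' from first, 'h' from second => "dh"
  Position 2: 'a' from first, 'f' from second => "af"
  Position 3: 'c' from first, 'f' from second => "cf"
  Position 4: 'e' from first, 'f' from second => "ef"
Result: ajdhafcfef

ajdhafcfef


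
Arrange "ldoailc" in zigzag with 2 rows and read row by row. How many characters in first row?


Zigzag "ldoailc" into 2 rows:
Placing characters:
  'l' => row 0
  'd' => row 1
  'o' => row 0
  'a' => row 1
  'i' => row 0
  'l' => row 1
  'c' => row 0
Rows:
  Row 0: "loic"
  Row 1: "dal"
First row length: 4

4


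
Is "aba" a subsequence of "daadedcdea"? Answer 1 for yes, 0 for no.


Check if "aba" is a subsequence of "daadedcdea"
Greedy scan:
  Position 0 ('d'): no match needed
  Position 1 ('a'): matches sub[0] = 'a'
  Position 2 ('a'): no match needed
  Position 3 ('d'): no match needed
  Position 4 ('e'): no match needed
  Position 5 ('d'): no match needed
  Position 6 ('c'): no match needed
  Position 7 ('d'): no match needed
  Position 8 ('e'): no match needed
  Position 9 ('a'): no match needed
Only matched 1/3 characters => not a subsequence

0


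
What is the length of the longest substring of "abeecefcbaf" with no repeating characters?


Input: "abeecefcbaf"
Sliding window (track last position of each char):
  Position 0 ('a'): window [0,0] length 1 -- new best
  Position 1 ('b'): window [0,1] length 2 -- new best
  Position 2 ('e'): window [0,2] length 3 -- new best
  Position 3 ('e'): repeat (last at 2), move window start to 3
  Position 3 ('e'): window [3,3] length 1
  Position 4 ('c'): window [3,4] length 2
  Position 5 ('e'): repeat (last at 3), move window start to 4
  Position 5 ('e'): window [4,5] length 2
  Position 6 ('f'): window [4,6] length 3
  Position 7 ('c'): repeat (last at 4), move window start to 5
  Position 7 ('c'): window [5,7] length 3
  Position 8 ('b'): window [5,8] length 4 -- new best
  Position 9 ('a'): window [5,9] length 5 -- new best
  Position 10 ('f'): repeat (last at 6), move window start to 7
  Position 10 ('f'): window [7,10] length 4
Longest substring with no repeats: "efcba" with length 5

5


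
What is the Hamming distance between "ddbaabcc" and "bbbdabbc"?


Comparing "ddbaabcc" and "bbbdabbc" position by position:
  Position 0: 'd' vs 'b' => differ
  Position 1: 'd' vs 'b' => differ
  Position 2: 'b' vs 'b' => same
  Position 3: 'a' vs 'd' => differ
  Position 4: 'a' vs 'a' => same
  Position 5: 'b' vs 'b' => same
  Position 6: 'c' vs 'b' => differ
  Position 7: 'c' vs 'c' => same
Total differences (Hamming distance): 4

4


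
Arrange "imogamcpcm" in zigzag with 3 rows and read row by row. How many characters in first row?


Zigzag "imogamcpcm" into 3 rows:
Placing characters:
  'i' => row 0
  'm' => row 1
  'o' => row 2
  'g' => row 1
  'a' => row 0
  'm' => row 1
  'c' => row 2
  'p' => row 1
  'c' => row 0
  'm' => row 1
Rows:
  Row 0: "iac"
  Row 1: "mgmpm"
  Row 2: "oc"
First row length: 3

3


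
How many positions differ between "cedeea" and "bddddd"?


Comparing "cedeea" and "bddddd" position by position:
  Position 0: 'c' vs 'b' => DIFFER
  Position 1: 'e' vs 'd' => DIFFER
  Position 2: 'd' vs 'd' => same
  Position 3: 'e' vs 'd' => DIFFER
  Position 4: 'e' vs 'd' => DIFFER
  Position 5: 'a' vs 'd' => DIFFER
Positions that differ: 5

5


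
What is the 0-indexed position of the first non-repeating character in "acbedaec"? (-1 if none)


Input: acbedaec
Character frequencies:
  'a': 2
  'b': 1
  'c': 2
  'd': 1
  'e': 2
Scanning left to right for freq == 1:
  Position 0 ('a'): freq=2, skip
  Position 1 ('c'): freq=2, skip
  Position 2 ('b'): unique! => answer = 2

2


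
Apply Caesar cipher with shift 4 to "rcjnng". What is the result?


Caesar cipher: shift "rcjnng" by 4
  'r' (pos 17) + 4 = pos 21 = 'v'
  'c' (pos 2) + 4 = pos 6 = 'g'
  'j' (pos 9) + 4 = pos 13 = 'n'
  'n' (pos 13) + 4 = pos 17 = 'r'
  'n' (pos 13) + 4 = pos 17 = 'r'
  'g' (pos 6) + 4 = pos 10 = 'k'
Result: vgnrrk

vgnrrk


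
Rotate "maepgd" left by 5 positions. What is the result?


Input: "maepgd", rotate left by 5
First 5 characters: "maepg"
Remaining characters: "d"
Concatenate remaining + first: "d" + "maepg" = "dmaepg"

dmaepg


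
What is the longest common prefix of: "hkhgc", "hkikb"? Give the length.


Words: hkhgc, hkikb
  Position 0: all 'h' => match
  Position 1: all 'k' => match
  Position 2: ('h', 'i') => mismatch, stop
LCP = "hk" (length 2)

2


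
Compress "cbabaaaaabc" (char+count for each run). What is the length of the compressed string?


Input: cbabaaaaabc
Runs:
  'c' x 1 => "c1"
  'b' x 1 => "b1"
  'a' x 1 => "a1"
  'b' x 1 => "b1"
  'a' x 5 => "a5"
  'b' x 1 => "b1"
  'c' x 1 => "c1"
Compressed: "c1b1a1b1a5b1c1"
Compressed length: 14

14


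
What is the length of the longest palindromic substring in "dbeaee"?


Input: "dbeaee"
Checking substrings for palindromes:
  [2:5] "eae" (len 3) => palindrome
  [4:6] "ee" (len 2) => palindrome
Longest palindromic substring: "eae" with length 3

3


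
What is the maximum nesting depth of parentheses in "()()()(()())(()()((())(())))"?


Input: "()()()(()())(()()((())(())))"
Tracking depth:
  Position 0 '(': depth becomes 1
  Position 1 ')': depth becomes 0
  Position 2 '(': depth becomes 1
  Position 3 ')': depth becomes 0
  Position 4 '(': depth becomes 1
  Position 5 ')': depth becomes 0
  Position 6 '(': depth becomes 1
  Position 7 '(': depth becomes 2
  Position 8 ')': depth becomes 1
  Position 9 '(': depth becomes 2
  Position 10 ')': depth becomes 1
  Position 11 ')': depth becomes 0
  Position 12 '(': depth becomes 1
  Position 13 '(': depth becomes 2
  Position 14 ')': depth becomes 1
  Position 15 '(': depth becomes 2
  Position 16 ')': depth becomes 1
  Position 17 '(': depth becomes 2
  Position 18 '(': depth becomes 3
  Position 19 '(': depth becomes 4
  Position 20 ')': depth becomes 3
  Position 21 ')': depth becomes 2
  Position 22 '(': depth becomes 3
  Position 23 '(': depth becomes 4
  Position 24 ')': depth becomes 3
  Position 25 ')': depth becomes 2
  Position 26 ')': depth becomes 1
  Position 27 ')': depth becomes 0
Maximum depth reached: 4

4


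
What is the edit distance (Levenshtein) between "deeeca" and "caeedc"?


Computing edit distance: "deeeca" -> "caeedc"
DP table:
           c    a    e    e    d    c
      0    1    2    3    4    5    6
  d   1    1    2    3    4    4    5
  e   2    2    2    2    3    4    5
  e   3    3    3    2    2    3    4
  e   4    4    4    3    2    3    4
  c   5    4    5    4    3    3    3
  a   6    5    4    5    4    4    4
Edit distance = dp[6][6] = 4

4


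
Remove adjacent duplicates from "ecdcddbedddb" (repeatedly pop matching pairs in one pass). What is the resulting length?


Input: ecdcddbedddb
Stack-based adjacent duplicate removal:
  Read 'e': push. Stack: e
  Read 'c': push. Stack: ec
  Read 'd': push. Stack: ecd
  Read 'c': push. Stack: ecdc
  Read 'd': push. Stack: ecdcd
  Read 'd': matches stack top 'd' => pop. Stack: ecdc
  Read 'b': push. Stack: ecdcb
  Read 'e': push. Stack: ecdcbe
  Read 'd': push. Stack: ecdcbed
  Read 'd': matches stack top 'd' => pop. Stack: ecdcbe
  Read 'd': push. Stack: ecdcbed
  Read 'b': push. Stack: ecdcbedb
Final stack: "ecdcbedb" (length 8)

8


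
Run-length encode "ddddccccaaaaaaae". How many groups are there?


Input: ddddccccaaaaaaae
Scanning for consecutive runs:
  Group 1: 'd' x 4 (positions 0-3)
  Group 2: 'c' x 4 (positions 4-7)
  Group 3: 'a' x 7 (positions 8-14)
  Group 4: 'e' x 1 (positions 15-15)
Total groups: 4

4


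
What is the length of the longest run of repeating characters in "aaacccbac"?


Input: "aaacccbac"
Scanning for longest run:
  Position 1 ('a'): continues run of 'a', length=2
  Position 2 ('a'): continues run of 'a', length=3
  Position 3 ('c'): new char, reset run to 1
  Position 4 ('c'): continues run of 'c', length=2
  Position 5 ('c'): continues run of 'c', length=3
  Position 6 ('b'): new char, reset run to 1
  Position 7 ('a'): new char, reset run to 1
  Position 8 ('c'): new char, reset run to 1
Longest run: 'a' with length 3

3


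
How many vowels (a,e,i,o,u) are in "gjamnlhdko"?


Input: gjamnlhdko
Checking each character:
  'g' at position 0: consonant
  'j' at position 1: consonant
  'a' at position 2: vowel (running total: 1)
  'm' at position 3: consonant
  'n' at position 4: consonant
  'l' at position 5: consonant
  'h' at position 6: consonant
  'd' at position 7: consonant
  'k' at position 8: consonant
  'o' at position 9: vowel (running total: 2)
Total vowels: 2

2


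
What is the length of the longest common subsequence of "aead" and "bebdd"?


LCS of "aead" and "bebdd"
DP table:
           b    e    b    d    d
      0    0    0    0    0    0
  a   0    0    0    0    0    0
  e   0    0    1    1    1    1
  a   0    0    1    1    1    1
  d   0    0    1    1    2    2
LCS length = dp[4][5] = 2

2


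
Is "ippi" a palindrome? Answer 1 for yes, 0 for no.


Input: ippi
Reversed: ippi
  Compare pos 0 ('i') with pos 3 ('i'): match
  Compare pos 1 ('p') with pos 2 ('p'): match
Result: palindrome

1


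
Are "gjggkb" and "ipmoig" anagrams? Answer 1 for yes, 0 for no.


Strings: "gjggkb", "ipmoig"
Sorted first:  bgggjk
Sorted second: giimop
Differ at position 0: 'b' vs 'g' => not anagrams

0


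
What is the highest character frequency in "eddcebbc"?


Input: eddcebbc
Character counts:
  'b': 2
  'c': 2
  'd': 2
  'e': 2
Maximum frequency: 2

2


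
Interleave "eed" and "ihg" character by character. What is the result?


Interleaving "eed" and "ihg":
  Position 0: 'e' from first, 'i' from second => "ei"
  Position 1: 'e' from first, 'h' from second => "eh"
  Position 2: 'd' from first, 'g' from second => "dg"
Result: eiehdg

eiehdg


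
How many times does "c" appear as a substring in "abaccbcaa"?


Searching for "c" in "abaccbcaa"
Scanning each position:
  Position 0: "a" => no
  Position 1: "b" => no
  Position 2: "a" => no
  Position 3: "c" => MATCH
  Position 4: "c" => MATCH
  Position 5: "b" => no
  Position 6: "c" => MATCH
  Position 7: "a" => no
  Position 8: "a" => no
Total occurrences: 3

3


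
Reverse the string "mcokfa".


Input: mcokfa
Reading characters right to left:
  Position 5: 'a'
  Position 4: 'f'
  Position 3: 'k'
  Position 2: 'o'
  Position 1: 'c'
  Position 0: 'm'
Reversed: afkocm

afkocm


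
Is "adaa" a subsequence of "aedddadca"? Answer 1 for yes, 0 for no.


Check if "adaa" is a subsequence of "aedddadca"
Greedy scan:
  Position 0 ('a'): matches sub[0] = 'a'
  Position 1 ('e'): no match needed
  Position 2 ('d'): matches sub[1] = 'd'
  Position 3 ('d'): no match needed
  Position 4 ('d'): no match needed
  Position 5 ('a'): matches sub[2] = 'a'
  Position 6 ('d'): no match needed
  Position 7 ('c'): no match needed
  Position 8 ('a'): matches sub[3] = 'a'
All 4 characters matched => is a subsequence

1


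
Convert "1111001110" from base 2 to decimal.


Input: "1111001110" in base 2
Positional expansion:
  Digit '1' (value 1) x 2^9 = 512
  Digit '1' (value 1) x 2^8 = 256
  Digit '1' (value 1) x 2^7 = 128
  Digit '1' (value 1) x 2^6 = 64
  Digit '0' (value 0) x 2^5 = 0
  Digit '0' (value 0) x 2^4 = 0
  Digit '1' (value 1) x 2^3 = 8
  Digit '1' (value 1) x 2^2 = 4
  Digit '1' (value 1) x 2^1 = 2
  Digit '0' (value 0) x 2^0 = 0
Sum = 974

974


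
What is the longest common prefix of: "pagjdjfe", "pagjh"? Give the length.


Words: pagjdjfe, pagjh
  Position 0: all 'p' => match
  Position 1: all 'a' => match
  Position 2: all 'g' => match
  Position 3: all 'j' => match
  Position 4: ('d', 'h') => mismatch, stop
LCP = "pagj" (length 4)

4


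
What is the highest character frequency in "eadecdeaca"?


Input: eadecdeaca
Character counts:
  'a': 3
  'c': 2
  'd': 2
  'e': 3
Maximum frequency: 3

3


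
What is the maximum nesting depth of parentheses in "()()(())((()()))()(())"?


Input: "()()(())((()()))()(())"
Tracking depth:
  Position 0 '(': depth becomes 1
  Position 1 ')': depth becomes 0
  Position 2 '(': depth becomes 1
  Position 3 ')': depth becomes 0
  Position 4 '(': depth becomes 1
  Position 5 '(': depth becomes 2
  Position 6 ')': depth becomes 1
  Position 7 ')': depth becomes 0
  Position 8 '(': depth becomes 1
  Position 9 '(': depth becomes 2
  Position 10 '(': depth becomes 3
  Position 11 ')': depth becomes 2
  Position 12 '(': depth becomes 3
  Position 13 ')': depth becomes 2
  Position 14 ')': depth becomes 1
  Position 15 ')': depth becomes 0
  Position 16 '(': depth becomes 1
  Position 17 ')': depth becomes 0
  Position 18 '(': depth becomes 1
  Position 19 '(': depth becomes 2
  Position 20 ')': depth becomes 1
  Position 21 ')': depth becomes 0
Maximum depth reached: 3

3
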